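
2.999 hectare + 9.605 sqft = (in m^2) 2.999e+04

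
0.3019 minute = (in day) 0.0002097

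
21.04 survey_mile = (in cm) 3.386e+06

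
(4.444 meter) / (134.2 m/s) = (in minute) 0.0005519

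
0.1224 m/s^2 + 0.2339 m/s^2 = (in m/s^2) 0.3563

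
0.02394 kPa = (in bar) 0.0002394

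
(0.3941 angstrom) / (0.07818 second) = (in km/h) 1.815e-09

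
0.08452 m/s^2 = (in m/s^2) 0.08452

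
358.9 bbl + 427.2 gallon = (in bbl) 369.1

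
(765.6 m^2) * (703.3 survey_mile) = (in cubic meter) 8.665e+08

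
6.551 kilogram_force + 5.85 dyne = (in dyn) 6.424e+06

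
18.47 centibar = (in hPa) 184.7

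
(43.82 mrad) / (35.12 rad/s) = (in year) 3.957e-11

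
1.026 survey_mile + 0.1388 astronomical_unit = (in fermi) 2.076e+25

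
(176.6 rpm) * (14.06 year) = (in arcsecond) 1.691e+15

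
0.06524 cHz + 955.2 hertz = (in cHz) 9.552e+04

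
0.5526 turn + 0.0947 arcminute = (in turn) 0.5526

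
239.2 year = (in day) 8.731e+04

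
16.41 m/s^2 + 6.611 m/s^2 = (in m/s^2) 23.02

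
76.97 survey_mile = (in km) 123.9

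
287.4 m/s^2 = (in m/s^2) 287.4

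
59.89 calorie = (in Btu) 0.2375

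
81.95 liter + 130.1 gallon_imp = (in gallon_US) 177.9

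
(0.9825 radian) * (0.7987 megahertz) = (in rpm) 7.494e+06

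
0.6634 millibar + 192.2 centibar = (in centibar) 192.3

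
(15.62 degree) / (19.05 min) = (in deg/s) 0.01367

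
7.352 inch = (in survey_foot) 0.6127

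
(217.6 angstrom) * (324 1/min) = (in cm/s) 1.175e-05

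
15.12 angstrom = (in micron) 0.001512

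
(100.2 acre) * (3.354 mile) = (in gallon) 5.782e+11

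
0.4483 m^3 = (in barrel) 2.82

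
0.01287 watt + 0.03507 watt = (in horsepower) 6.429e-05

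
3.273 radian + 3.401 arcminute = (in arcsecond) 6.753e+05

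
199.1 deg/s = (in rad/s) 3.475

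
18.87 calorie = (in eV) 4.928e+20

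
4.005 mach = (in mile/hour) 3051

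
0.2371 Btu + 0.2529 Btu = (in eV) 3.227e+21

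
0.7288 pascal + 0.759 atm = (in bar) 0.7691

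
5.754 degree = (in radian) 0.1004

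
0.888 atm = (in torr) 674.9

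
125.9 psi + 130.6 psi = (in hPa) 1.769e+04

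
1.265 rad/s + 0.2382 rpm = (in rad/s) 1.29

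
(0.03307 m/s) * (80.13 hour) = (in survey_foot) 3.13e+04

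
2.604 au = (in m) 3.896e+11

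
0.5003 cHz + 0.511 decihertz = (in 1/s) 0.0561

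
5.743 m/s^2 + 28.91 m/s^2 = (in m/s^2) 34.65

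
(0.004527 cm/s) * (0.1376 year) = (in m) 196.4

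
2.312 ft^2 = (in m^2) 0.2148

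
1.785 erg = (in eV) 1.114e+12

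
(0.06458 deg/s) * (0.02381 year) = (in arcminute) 2.909e+06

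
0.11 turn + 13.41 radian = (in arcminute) 4.848e+04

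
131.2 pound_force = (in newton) 583.6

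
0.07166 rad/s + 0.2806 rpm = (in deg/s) 5.789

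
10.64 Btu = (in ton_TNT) 2.683e-06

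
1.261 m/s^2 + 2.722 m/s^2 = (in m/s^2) 3.983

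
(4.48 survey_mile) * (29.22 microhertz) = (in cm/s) 21.07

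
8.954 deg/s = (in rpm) 1.492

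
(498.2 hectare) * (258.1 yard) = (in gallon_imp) 2.586e+11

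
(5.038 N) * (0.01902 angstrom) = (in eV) 5.981e+07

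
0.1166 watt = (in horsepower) 0.0001564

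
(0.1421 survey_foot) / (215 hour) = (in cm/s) 5.596e-06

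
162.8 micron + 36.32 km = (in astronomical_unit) 2.428e-07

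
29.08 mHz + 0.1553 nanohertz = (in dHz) 0.2908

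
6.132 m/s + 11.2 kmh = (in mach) 0.02715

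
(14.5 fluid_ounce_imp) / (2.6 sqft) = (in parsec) 5.528e-20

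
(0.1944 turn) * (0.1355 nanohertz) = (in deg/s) 9.483e-09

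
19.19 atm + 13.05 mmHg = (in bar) 19.46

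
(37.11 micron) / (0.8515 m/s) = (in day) 5.044e-10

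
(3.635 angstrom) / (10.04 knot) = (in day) 8.146e-16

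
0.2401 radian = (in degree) 13.76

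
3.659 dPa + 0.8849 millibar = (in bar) 0.0008886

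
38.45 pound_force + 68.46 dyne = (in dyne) 1.71e+07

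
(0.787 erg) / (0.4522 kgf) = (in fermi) 1.775e+07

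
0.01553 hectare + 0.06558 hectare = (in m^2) 811.1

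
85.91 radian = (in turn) 13.67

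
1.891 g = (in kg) 0.001891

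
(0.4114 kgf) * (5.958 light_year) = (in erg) 2.274e+24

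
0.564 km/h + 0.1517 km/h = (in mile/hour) 0.4447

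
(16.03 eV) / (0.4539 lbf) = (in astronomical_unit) 8.503e-30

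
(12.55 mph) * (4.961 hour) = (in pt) 2.84e+08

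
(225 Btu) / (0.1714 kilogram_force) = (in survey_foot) 4.634e+05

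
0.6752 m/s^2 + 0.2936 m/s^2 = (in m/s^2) 0.9688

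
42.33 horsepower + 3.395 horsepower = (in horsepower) 45.73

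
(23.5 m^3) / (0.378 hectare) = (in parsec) 2.015e-19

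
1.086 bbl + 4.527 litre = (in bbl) 1.114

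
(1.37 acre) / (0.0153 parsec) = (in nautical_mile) 6.341e-15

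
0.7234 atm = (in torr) 549.8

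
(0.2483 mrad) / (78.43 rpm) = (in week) 4.999e-11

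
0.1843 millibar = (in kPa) 0.01843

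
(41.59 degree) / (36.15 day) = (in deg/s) 1.332e-05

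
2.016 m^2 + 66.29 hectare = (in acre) 163.8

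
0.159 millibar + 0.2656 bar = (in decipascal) 2.658e+05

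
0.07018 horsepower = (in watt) 52.33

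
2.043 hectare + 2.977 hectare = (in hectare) 5.02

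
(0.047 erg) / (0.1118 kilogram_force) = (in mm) 4.287e-06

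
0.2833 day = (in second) 2.448e+04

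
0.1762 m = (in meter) 0.1762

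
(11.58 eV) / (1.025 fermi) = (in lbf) 0.0004069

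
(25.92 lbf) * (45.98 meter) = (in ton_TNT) 1.267e-06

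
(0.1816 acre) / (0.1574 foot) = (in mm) 1.532e+07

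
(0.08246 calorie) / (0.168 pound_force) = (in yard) 0.5049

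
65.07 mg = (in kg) 6.507e-05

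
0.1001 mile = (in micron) 1.611e+08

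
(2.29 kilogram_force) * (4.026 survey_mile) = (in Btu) 137.9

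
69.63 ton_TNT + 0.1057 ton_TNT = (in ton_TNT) 69.74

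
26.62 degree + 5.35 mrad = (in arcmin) 1616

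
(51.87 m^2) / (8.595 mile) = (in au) 2.507e-14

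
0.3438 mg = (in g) 0.0003438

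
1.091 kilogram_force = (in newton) 10.7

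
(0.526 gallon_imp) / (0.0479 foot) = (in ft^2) 1.763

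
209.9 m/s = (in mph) 469.5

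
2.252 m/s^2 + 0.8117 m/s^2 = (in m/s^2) 3.064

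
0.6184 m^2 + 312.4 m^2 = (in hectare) 0.0313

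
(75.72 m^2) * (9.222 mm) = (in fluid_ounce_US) 2.361e+04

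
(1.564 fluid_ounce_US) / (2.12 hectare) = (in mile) 1.356e-12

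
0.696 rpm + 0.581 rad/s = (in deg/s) 37.46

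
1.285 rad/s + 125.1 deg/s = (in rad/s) 3.468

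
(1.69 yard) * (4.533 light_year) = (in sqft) 7.134e+17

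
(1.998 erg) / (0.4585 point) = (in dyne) 123.5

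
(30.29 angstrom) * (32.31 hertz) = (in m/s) 9.787e-08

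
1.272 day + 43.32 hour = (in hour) 73.85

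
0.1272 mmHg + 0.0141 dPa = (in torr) 0.1272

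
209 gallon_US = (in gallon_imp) 174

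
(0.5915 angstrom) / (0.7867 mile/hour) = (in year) 5.333e-18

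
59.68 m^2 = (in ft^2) 642.4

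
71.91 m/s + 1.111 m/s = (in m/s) 73.02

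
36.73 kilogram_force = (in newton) 360.2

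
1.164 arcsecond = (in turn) 8.981e-07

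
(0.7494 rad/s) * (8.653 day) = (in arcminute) 1.926e+09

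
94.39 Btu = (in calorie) 2.38e+04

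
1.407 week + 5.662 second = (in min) 1.418e+04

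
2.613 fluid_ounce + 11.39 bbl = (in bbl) 11.39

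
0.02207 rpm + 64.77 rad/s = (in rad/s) 64.77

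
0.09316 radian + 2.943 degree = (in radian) 0.1445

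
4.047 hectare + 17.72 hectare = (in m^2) 2.177e+05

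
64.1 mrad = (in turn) 0.0102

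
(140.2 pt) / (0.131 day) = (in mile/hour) 9.775e-06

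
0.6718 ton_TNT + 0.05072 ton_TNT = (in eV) 1.887e+28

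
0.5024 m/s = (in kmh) 1.809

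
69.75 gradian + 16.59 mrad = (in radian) 1.112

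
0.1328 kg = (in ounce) 4.684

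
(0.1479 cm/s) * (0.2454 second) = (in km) 3.629e-07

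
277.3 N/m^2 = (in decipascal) 2773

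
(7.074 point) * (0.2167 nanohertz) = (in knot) 1.051e-12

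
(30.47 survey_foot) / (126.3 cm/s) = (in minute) 0.1226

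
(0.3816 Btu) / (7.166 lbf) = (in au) 8.443e-11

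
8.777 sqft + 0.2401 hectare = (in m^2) 2402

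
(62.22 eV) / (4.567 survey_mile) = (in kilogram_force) 1.383e-22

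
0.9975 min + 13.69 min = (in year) 2.794e-05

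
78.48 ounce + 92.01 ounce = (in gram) 4833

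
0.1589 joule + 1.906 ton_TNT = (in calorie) 1.906e+09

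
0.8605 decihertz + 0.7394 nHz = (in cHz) 8.605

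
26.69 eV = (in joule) 4.276e-18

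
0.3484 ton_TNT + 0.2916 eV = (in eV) 9.098e+27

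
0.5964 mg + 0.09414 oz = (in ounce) 0.09416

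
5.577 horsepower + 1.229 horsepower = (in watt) 5075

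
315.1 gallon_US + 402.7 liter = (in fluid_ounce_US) 5.395e+04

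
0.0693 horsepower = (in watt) 51.68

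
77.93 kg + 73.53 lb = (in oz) 3925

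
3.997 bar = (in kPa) 399.7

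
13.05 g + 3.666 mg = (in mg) 1.305e+04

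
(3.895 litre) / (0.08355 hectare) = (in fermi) 4.662e+09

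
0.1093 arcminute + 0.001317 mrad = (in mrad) 0.03311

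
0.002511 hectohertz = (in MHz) 2.511e-07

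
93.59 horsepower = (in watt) 6.979e+04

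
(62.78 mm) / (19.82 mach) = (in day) 1.077e-10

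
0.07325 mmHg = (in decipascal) 97.66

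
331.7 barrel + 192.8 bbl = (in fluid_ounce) 2.82e+06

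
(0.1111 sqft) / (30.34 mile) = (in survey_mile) 1.313e-10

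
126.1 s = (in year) 3.999e-06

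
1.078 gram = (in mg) 1078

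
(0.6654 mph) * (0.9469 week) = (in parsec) 5.521e-12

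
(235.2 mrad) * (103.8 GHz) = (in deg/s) 1.399e+12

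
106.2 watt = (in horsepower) 0.1424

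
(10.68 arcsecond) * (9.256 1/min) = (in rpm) 7.628e-05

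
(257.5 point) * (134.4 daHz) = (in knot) 237.3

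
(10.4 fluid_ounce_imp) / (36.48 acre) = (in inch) 7.88e-08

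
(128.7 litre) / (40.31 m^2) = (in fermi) 3.193e+12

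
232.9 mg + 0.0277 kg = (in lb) 0.06158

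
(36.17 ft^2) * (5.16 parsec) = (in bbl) 3.365e+18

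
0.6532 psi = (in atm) 0.04445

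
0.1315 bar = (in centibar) 13.15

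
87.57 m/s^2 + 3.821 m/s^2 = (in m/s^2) 91.39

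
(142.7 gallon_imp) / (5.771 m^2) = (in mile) 6.985e-05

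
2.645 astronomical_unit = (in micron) 3.957e+17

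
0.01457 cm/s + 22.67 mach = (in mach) 22.67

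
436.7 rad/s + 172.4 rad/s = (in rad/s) 609.1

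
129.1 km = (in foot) 4.236e+05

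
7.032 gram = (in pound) 0.0155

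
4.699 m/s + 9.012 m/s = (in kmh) 49.36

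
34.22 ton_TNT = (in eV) 8.936e+29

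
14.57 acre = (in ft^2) 6.347e+05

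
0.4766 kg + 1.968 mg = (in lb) 1.051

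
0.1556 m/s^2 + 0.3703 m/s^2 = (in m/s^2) 0.5259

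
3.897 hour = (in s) 1.403e+04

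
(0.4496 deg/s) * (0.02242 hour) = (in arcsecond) 1.306e+05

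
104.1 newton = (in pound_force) 23.4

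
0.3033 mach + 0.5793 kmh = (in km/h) 372.4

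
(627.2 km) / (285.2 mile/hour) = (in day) 0.05694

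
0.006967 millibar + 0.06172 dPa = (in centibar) 0.0007029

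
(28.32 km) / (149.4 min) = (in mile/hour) 7.067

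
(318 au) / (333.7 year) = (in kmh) 1.627e+04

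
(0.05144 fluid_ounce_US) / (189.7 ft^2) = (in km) 8.632e-11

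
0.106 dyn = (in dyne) 0.106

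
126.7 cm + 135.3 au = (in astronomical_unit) 135.3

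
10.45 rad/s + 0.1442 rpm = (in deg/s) 599.6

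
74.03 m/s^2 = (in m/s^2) 74.03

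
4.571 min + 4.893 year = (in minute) 2.572e+06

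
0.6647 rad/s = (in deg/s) 38.08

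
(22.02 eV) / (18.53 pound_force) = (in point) 1.213e-16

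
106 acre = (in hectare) 42.9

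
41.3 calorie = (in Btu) 0.1638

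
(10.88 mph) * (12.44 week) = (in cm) 3.659e+09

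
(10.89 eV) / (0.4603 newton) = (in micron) 3.791e-12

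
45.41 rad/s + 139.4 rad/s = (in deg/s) 1.059e+04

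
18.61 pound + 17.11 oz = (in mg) 8.926e+06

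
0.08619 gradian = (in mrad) 1.354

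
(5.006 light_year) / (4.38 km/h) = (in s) 3.893e+16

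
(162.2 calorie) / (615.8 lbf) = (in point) 702.3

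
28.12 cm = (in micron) 2.812e+05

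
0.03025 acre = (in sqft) 1318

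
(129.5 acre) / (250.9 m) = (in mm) 2.089e+06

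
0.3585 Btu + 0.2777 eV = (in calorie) 90.4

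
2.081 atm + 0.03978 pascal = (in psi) 30.58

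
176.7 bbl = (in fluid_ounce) 9.499e+05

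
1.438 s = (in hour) 0.0003994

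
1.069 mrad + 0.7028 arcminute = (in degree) 0.07296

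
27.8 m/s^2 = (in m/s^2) 27.8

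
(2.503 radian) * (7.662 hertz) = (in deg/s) 1099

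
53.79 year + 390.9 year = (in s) 1.402e+10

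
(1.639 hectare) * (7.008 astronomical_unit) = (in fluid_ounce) 5.81e+20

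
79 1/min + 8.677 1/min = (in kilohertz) 0.001461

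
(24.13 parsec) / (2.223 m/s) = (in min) 5.582e+15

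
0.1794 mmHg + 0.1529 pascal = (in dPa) 240.7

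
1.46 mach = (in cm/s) 4.971e+04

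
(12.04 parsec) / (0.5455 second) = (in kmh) 2.452e+18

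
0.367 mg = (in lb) 8.091e-07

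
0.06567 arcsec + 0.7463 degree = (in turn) 0.002073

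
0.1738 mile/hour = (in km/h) 0.2797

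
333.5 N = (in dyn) 3.335e+07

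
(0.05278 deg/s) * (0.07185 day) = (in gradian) 364.1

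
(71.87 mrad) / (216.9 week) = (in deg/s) 3.139e-08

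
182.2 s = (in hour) 0.05061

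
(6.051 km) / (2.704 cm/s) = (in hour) 62.16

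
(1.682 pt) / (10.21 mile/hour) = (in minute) 2.167e-06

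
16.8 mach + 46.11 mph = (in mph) 1.284e+04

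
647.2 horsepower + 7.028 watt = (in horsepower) 647.2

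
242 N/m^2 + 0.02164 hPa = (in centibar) 0.2442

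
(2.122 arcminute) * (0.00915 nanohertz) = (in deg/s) 3.236e-13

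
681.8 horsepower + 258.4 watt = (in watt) 5.087e+05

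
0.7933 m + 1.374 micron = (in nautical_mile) 0.0004283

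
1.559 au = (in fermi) 2.332e+26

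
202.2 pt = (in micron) 7.133e+04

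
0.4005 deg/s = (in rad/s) 0.00699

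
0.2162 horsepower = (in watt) 161.2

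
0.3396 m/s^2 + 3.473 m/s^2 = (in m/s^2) 3.813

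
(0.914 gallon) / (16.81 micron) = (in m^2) 205.8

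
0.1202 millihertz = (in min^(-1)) 0.007212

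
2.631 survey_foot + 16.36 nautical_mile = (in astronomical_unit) 2.025e-07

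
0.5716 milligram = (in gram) 0.0005716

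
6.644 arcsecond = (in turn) 5.127e-06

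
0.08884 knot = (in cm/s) 4.57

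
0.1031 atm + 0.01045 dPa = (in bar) 0.1045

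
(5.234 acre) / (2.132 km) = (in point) 2.816e+04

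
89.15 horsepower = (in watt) 6.648e+04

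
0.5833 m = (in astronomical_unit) 3.899e-12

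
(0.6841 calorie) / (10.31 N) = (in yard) 0.3036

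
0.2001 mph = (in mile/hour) 0.2001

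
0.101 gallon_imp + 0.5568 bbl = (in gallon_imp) 19.57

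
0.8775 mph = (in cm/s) 39.23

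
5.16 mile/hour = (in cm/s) 230.7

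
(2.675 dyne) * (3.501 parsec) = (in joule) 2.89e+12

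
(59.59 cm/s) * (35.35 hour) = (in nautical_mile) 40.95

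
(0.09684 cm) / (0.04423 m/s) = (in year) 6.943e-10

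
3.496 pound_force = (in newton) 15.55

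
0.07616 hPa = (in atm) 7.516e-05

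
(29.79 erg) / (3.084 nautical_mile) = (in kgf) 5.319e-11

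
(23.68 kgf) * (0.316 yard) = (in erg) 6.71e+08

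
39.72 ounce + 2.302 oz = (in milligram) 1.191e+06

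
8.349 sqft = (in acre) 0.0001917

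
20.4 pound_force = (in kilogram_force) 9.253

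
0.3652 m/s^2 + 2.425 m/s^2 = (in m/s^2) 2.79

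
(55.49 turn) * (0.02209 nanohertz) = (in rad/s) 7.702e-09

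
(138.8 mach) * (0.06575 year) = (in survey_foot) 3.215e+11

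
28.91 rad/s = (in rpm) 276.1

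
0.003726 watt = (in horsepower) 4.997e-06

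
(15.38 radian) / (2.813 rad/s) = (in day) 6.328e-05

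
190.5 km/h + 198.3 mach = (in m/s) 6.757e+04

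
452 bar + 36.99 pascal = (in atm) 446.1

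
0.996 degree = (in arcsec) 3586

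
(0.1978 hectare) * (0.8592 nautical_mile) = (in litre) 3.147e+09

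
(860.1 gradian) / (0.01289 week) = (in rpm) 0.01655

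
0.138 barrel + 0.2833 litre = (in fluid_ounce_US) 751.5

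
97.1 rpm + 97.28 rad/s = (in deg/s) 6156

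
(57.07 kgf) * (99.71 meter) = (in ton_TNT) 1.334e-05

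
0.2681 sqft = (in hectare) 2.491e-06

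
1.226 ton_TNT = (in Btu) 4.862e+06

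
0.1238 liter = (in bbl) 0.0007787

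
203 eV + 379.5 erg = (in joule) 3.795e-05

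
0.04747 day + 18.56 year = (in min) 9.755e+06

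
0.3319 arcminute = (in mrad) 0.09655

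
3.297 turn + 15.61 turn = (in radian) 118.8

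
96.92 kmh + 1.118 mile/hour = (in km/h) 98.72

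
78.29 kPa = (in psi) 11.36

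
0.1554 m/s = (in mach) 0.0004564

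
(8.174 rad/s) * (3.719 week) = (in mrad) 1.839e+10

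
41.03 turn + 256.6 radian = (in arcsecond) 1.061e+08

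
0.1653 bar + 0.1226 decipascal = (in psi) 2.397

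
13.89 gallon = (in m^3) 0.05258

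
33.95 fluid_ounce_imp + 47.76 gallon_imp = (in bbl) 1.372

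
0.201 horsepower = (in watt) 149.9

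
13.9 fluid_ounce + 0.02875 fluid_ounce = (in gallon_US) 0.1088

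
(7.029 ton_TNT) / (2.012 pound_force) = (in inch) 1.294e+11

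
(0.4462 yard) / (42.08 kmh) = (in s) 0.03491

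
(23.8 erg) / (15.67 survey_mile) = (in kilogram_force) 9.624e-12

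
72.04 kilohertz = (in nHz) 7.204e+13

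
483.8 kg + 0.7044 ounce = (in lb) 1067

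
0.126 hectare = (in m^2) 1260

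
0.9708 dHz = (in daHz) 0.009708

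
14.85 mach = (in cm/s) 5.056e+05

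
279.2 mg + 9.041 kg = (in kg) 9.041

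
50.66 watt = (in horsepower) 0.06794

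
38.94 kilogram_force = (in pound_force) 85.85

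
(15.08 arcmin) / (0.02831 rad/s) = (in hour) 4.304e-05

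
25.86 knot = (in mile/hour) 29.76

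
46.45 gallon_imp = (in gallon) 55.78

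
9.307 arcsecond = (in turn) 7.181e-06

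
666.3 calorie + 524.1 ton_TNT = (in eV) 1.369e+31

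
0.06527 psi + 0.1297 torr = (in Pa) 467.3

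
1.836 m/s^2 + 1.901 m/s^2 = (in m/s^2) 3.737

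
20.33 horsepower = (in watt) 1.516e+04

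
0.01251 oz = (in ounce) 0.01251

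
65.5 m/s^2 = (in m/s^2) 65.5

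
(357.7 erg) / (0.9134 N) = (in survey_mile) 2.433e-08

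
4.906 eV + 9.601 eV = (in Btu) 2.203e-21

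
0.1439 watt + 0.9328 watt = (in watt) 1.077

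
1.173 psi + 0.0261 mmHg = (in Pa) 8091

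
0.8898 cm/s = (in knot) 0.0173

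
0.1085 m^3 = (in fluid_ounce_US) 3669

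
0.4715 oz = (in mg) 1.337e+04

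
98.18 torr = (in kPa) 13.09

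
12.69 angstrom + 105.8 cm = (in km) 0.001058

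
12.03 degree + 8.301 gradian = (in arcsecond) 7.02e+04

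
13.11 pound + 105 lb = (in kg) 53.57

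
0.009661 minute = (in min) 0.009661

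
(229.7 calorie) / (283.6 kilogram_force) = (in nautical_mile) 0.0001866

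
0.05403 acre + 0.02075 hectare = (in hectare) 0.04262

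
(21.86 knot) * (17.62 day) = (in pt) 4.853e+10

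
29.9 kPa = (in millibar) 299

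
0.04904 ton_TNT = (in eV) 1.281e+27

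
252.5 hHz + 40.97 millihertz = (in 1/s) 2.525e+04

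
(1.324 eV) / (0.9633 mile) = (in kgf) 1.395e-23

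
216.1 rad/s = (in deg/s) 1.238e+04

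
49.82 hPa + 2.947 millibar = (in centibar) 5.277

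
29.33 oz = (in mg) 8.315e+05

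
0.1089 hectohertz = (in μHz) 1.089e+07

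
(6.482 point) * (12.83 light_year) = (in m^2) 2.776e+14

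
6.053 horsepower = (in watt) 4514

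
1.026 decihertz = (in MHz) 1.026e-07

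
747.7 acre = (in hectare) 302.6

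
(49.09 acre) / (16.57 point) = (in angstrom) 3.398e+17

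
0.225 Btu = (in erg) 2.374e+09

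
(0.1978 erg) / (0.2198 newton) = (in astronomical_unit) 6.016e-19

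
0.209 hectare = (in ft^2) 2.25e+04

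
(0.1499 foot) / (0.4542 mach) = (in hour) 8.206e-08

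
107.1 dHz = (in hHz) 0.1071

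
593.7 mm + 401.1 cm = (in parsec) 1.492e-16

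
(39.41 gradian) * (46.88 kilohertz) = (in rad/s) 2.902e+04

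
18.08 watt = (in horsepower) 0.02425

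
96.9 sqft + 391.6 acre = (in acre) 391.6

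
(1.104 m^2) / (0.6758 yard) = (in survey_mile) 0.00111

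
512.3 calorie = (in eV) 1.338e+22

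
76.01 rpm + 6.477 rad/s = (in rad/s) 14.44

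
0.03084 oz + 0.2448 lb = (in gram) 111.9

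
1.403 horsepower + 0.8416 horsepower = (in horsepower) 2.245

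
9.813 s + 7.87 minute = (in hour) 0.1339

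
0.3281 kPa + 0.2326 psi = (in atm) 0.01907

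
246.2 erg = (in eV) 1.537e+14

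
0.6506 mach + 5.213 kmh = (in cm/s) 2.23e+04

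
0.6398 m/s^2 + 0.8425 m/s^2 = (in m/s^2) 1.482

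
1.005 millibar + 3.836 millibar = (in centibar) 0.4841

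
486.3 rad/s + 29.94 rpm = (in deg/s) 2.804e+04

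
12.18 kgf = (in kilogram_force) 12.18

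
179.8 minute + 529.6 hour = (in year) 0.0608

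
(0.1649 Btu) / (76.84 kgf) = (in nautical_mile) 0.0001247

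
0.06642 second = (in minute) 0.001107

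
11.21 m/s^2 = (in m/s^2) 11.21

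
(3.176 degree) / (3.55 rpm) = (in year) 4.728e-09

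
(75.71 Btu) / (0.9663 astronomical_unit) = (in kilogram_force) 5.635e-08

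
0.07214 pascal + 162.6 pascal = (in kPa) 0.1627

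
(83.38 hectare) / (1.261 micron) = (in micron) 6.612e+17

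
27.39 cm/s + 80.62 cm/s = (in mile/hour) 2.416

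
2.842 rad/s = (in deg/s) 162.8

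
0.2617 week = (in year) 0.005019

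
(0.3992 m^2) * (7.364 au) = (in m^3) 4.398e+11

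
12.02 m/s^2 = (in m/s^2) 12.02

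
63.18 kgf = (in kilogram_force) 63.18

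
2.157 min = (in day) 0.001498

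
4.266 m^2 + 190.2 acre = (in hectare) 76.97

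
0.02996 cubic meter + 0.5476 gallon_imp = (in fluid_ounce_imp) 1142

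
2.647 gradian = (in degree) 2.382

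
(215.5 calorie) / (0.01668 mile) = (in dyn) 3.359e+06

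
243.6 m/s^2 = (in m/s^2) 243.6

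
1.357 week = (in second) 8.207e+05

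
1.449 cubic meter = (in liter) 1449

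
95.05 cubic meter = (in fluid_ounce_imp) 3.345e+06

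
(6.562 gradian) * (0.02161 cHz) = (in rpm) 0.0002127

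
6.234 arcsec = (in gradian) 0.001924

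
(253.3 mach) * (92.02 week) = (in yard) 5.249e+12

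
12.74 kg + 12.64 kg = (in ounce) 895.3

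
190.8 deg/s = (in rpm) 31.8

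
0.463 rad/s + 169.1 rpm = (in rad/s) 18.17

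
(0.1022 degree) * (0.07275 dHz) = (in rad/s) 1.298e-05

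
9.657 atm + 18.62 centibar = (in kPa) 997.1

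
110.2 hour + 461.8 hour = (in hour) 572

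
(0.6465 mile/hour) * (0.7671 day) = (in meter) 1.915e+04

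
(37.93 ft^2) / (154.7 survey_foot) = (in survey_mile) 4.644e-05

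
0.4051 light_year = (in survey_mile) 2.381e+12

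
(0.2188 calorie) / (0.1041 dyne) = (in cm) 8.794e+07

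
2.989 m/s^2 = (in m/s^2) 2.989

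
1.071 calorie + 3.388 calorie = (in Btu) 0.01768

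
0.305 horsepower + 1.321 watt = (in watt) 228.8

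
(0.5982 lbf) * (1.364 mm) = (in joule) 0.00363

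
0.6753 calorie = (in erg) 2.825e+07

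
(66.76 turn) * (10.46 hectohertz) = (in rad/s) 4.388e+05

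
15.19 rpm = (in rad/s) 1.591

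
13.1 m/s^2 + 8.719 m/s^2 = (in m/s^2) 21.82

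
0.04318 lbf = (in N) 0.1921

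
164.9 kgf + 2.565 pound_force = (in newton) 1629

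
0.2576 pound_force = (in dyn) 1.146e+05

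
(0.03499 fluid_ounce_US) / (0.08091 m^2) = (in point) 0.03625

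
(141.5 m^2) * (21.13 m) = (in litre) 2.99e+06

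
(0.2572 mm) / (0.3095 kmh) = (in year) 9.487e-11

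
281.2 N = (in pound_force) 63.22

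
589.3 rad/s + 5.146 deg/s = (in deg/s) 3.377e+04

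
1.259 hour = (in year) 0.0001437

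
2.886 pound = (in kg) 1.309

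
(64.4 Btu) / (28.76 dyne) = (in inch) 9.301e+09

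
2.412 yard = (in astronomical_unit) 1.474e-11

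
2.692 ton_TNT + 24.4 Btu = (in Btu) 1.068e+07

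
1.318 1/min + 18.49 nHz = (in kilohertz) 2.197e-05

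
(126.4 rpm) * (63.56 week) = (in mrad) 5.088e+11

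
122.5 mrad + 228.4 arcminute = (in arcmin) 649.5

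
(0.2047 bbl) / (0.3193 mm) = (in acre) 0.02519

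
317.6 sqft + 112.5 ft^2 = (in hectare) 0.003996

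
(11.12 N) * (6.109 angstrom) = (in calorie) 1.624e-09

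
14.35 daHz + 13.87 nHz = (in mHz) 1.435e+05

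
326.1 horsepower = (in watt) 2.432e+05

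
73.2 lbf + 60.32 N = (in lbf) 86.76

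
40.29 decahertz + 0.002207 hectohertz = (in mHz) 4.031e+05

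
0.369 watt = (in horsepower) 0.0004948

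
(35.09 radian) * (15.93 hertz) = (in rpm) 5338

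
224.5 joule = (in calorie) 53.66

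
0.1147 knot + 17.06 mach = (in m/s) 5809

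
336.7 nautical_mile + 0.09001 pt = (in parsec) 2.021e-11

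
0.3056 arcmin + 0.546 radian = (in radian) 0.5461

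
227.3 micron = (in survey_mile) 1.412e-07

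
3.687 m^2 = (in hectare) 0.0003687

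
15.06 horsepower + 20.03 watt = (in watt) 1.125e+04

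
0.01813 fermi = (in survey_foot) 5.948e-17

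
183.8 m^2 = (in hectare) 0.01838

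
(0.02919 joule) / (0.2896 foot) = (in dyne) 3.307e+04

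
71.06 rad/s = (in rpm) 678.6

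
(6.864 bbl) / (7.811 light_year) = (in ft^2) 1.59e-16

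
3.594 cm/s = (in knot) 0.06986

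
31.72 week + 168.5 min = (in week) 31.74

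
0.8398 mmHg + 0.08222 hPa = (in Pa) 120.2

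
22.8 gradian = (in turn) 0.057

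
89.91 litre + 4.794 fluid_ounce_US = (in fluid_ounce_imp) 3169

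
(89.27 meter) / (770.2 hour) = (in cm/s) 0.00322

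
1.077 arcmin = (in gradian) 0.01994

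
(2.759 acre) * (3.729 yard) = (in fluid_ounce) 1.287e+09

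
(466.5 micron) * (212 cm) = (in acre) 2.444e-07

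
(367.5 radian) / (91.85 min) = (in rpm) 0.6368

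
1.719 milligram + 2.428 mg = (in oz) 0.0001463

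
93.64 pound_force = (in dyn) 4.165e+07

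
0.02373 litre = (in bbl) 0.0001493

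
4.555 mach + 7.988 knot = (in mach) 4.567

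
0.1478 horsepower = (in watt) 110.2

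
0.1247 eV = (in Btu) 1.894e-23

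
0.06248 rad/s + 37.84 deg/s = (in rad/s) 0.7229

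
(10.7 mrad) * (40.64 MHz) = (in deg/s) 2.491e+07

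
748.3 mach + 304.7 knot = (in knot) 4.956e+05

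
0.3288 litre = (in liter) 0.3288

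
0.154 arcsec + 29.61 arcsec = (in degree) 0.008268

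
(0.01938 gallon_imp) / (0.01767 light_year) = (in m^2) 5.27e-19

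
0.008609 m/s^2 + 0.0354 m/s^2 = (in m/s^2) 0.04401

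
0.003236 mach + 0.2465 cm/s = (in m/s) 1.104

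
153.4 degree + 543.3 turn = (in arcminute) 1.174e+07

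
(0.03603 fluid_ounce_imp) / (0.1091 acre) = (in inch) 9.129e-08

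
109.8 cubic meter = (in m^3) 109.8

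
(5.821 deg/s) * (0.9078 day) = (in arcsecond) 1.644e+09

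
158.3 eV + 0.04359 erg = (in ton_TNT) 1.042e-18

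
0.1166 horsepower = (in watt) 86.95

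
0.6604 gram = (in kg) 0.0006604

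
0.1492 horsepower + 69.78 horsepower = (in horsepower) 69.93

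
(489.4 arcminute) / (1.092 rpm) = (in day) 1.441e-05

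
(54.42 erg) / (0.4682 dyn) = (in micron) 1.162e+06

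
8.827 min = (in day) 0.00613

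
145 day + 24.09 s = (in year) 0.3973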